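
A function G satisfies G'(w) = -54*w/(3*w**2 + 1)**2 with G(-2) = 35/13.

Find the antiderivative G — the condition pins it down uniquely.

G(w) = 2 + 3/(w**2 + 1/3)

The substitution u = w**2 + 1/3 works: G'(w) is exactly (dG/du)*(du/dw) for that inner function.
A general antiderivative is 3/(w**2 + 1/3) + C.
The condition gives C = 35/13 - (9/13) = 2.
So G(w) = 2 + 3/(w**2 + 1/3).
Check: d/dw[2 + 3/(w**2 + 1/3)] = -54*w/(9*w**4 + 6*w**2 + 1), which equals G'(w).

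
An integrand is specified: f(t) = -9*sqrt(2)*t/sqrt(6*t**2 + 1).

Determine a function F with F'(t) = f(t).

The substitution u = 3*t**2 + 1/2 works: f is exactly (dF/du)*(du/dt) for that inner function.
Check: d/dt[-3*sqrt(2)*sqrt(6*t**2 + 1)/2] = -9*sqrt(2)*t/sqrt(6*t**2 + 1) = f(t).

An antiderivative is F(t) = -3*sqrt(2)*sqrt(6*t**2 + 1)/2.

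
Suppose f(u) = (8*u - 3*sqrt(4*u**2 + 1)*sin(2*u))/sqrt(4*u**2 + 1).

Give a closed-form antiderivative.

Recover f(u) by differentiating a candidate F(u); any mismatch rules it out.
Check: d/du[2*sqrt(4*u**2 + 1) + 3*cos(2*u)/2] = (8*u - 3*sqrt(4*u**2 + 1)*sin(2*u))/sqrt(4*u**2 + 1) = f(u).

An antiderivative is F(u) = 2*sqrt(4*u**2 + 1) + 3*cos(2*u)/2.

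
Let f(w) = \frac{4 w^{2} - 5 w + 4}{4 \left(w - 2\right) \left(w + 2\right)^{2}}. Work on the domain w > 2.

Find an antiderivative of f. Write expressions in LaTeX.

An antiderivative is F(w) = \frac{5 w \log{\left(w - 2 \right)} + 27 w \log{\left(w + 2 \right)} + 10 \log{\left(w - 2 \right)} + 54 \log{\left(w + 2 \right)} + 60}{32 w + 64}.

Factor the denominator (4 \left(w - 2\right) \left(w + 2\right)^{2}) and decompose: f = \frac{27}{32 \left(w + 2\right)} - \frac{15}{8 \left(w + 2\right)^{2}} + \frac{5}{32 \left(w - 2\right)}; each piece integrates to a log, atan, or power term.
Check: d/dw[\frac{5 w \log{\left(w - 2 \right)} + 27 w \log{\left(w + 2 \right)} + 10 \log{\left(w - 2 \right)} + 54 \log{\left(w + 2 \right)} + 60}{32 w + 64}] = \frac{4 w^{2} - 5 w + 4}{4 w^{3} + 8 w^{2} - 16 w - 32}, which equals f(w).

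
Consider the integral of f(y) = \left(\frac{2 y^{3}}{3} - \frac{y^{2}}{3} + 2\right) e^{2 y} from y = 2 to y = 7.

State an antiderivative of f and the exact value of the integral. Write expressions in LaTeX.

Recognize the product-rule pattern: f = u'v + uv' with u = \frac{y^{3}}{3} - \frac{2 y^{2}}{3} + \frac{2 y}{3} + \frac{2}{3}, v = e^{2 y}, so integration by parts undoes it.
F(y) = \frac{y^{3} e^{2 y}}{3} - \frac{2 y^{2} e^{2 y}}{3} + \frac{2 y e^{2 y}}{3} + \frac{2 e^{2 y}}{3} is an antiderivative of f.
Check: d/dy[\frac{y^{3} e^{2 y}}{3} - \frac{2 y^{2} e^{2 y}}{3} + \frac{2 y e^{2 y}}{3} + \frac{2 e^{2 y}}{3}] = \frac{2 y^{3} e^{2 y}}{3} - \frac{y^{2} e^{2 y}}{3} + 2 e^{2 y}, which equals f(y).
F(7) = 87 e^{14}; F(2) = 2 e^{4}.
Integral = F(7) - F(2) = - 2 e^{4} + 87 e^{14}.

Antiderivative: F(y) = \frac{y^{3} e^{2 y}}{3} - \frac{2 y^{2} e^{2 y}}{3} + \frac{2 y e^{2 y}}{3} + \frac{2 e^{2 y}}{3}; value = - 2 e^{4} + 87 e^{14}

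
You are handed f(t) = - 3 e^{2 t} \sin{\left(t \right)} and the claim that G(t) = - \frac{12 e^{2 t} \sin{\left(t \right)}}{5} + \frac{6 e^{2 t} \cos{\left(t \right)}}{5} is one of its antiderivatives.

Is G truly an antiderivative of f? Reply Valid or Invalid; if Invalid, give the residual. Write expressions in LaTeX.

d/dt[G] = - 6 e^{2 t} \sin{\left(t \right)}
d/dt[G] - f(t) = - 3 e^{2 t} \sin{\left(t \right)} != 0.

Invalid: d/dt[G] - f = - 3 e^{2 t} \sin{\left(t \right)}, which is not 0.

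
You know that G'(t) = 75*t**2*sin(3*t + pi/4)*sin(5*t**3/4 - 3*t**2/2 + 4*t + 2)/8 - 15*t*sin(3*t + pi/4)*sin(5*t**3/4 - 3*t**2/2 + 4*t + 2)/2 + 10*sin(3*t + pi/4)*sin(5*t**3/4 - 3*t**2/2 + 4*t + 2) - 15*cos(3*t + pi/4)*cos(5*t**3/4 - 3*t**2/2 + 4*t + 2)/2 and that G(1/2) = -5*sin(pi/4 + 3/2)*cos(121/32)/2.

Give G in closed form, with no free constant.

Recognize the product-rule pattern: G'(t) = u'v + uv' with u = -5*cos(5*t**3/4 - 3*t**2/2 + 4*t + 2)/2, v = sin(3*t + pi/4), so integration by parts undoes it.
A general antiderivative is -5*sin(3*t + pi/4)*cos(5*t**3/4 - 3*t**2/2 + 4*t + 2)/2 + C.
The condition gives C = -5*sin(pi/4 + 3/2)*cos(121/32)/2 - (-5*sin(pi/4 + 3/2)*cos(121/32)/2) = 0.
So G(t) = -5*sin(3*t + pi/4)*cos(5*t**3/4 - 3*t**2/2 + 4*t + 2)/2.
Check: d/dt[-5*sin(3*t + pi/4)*cos(5*t**3/4 - 3*t**2/2 + 4*t + 2)/2] = 75*t**2*sin(3*t + pi/4)*sin(5*t**3/4 - 3*t**2/2 + 4*t + 2)/8 - 15*t*sin(3*t + pi/4)*sin(5*t**3/4 - 3*t**2/2 + 4*t + 2)/2 + 10*sin(3*t + pi/4)*sin(5*t**3/4 - 3*t**2/2 + 4*t + 2) - 15*cos(3*t + pi/4)*cos(5*t**3/4 - 3*t**2/2 + 4*t + 2)/2 = G'(t).

G(t) = -5*sin(3*t + pi/4)*cos(5*t**3/4 - 3*t**2/2 + 4*t + 2)/2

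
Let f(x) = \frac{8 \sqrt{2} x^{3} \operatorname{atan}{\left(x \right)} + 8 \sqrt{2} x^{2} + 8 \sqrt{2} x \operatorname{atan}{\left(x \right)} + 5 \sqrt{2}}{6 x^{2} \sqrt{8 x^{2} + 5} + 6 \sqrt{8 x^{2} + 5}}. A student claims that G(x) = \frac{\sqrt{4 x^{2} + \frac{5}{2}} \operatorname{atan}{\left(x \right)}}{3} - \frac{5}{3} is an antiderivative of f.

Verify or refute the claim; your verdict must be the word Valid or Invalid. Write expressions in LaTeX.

Valid: G'(x) = f(x).

d/dx[G] = \frac{8 x^{3} \operatorname{atan}{\left(x \right)} + 8 x^{2} + 8 x \operatorname{atan}{\left(x \right)} + 5}{3 \sqrt{2} x^{2} \sqrt{8 x^{2} + 5} + 3 \sqrt{2} \sqrt{8 x^{2} + 5}}
This equals f(x) exactly, so the claim holds.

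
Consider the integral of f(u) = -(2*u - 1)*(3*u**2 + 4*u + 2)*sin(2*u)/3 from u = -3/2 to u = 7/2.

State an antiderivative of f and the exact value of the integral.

Antiderivative: F(u) = (12*u**3*cos(2*u) - 18*u**2*sin(2*u) + 10*u**2*cos(2*u) - 10*u*sin(2*u) - 18*u*cos(2*u) + 9*sin(2*u) - 9*cos(2*u))/12; value = -493*sin(7)/24 - 11*sin(3)/8 + 565*cos(7)/12

Whatever form F(u) takes, F'(u) = f(u) is non-negotiable.
F(u) = (12*u**3*cos(2*u) - 18*u**2*sin(2*u) + 10*u**2*cos(2*u) - 10*u*sin(2*u) - 18*u*cos(2*u) + 9*sin(2*u) - 9*cos(2*u))/12 is an antiderivative of f.
Check: d/du[(12*u**3*cos(2*u) - 18*u**2*sin(2*u) + 10*u**2*cos(2*u) - 10*u*sin(2*u) - 18*u*cos(2*u) + 9*sin(2*u) - 9*cos(2*u))/12] = -2*u**3*sin(2*u) - 5*u**2*sin(2*u)/3 + 2*sin(2*u)/3, which equals f(u).
F(7/2) = -493*sin(7)/24 + 565*cos(7)/12; F(-3/2) = 11*sin(3)/8.
Integral = F(7/2) - F(-3/2) = -493*sin(7)/24 - 11*sin(3)/8 + 565*cos(7)/12.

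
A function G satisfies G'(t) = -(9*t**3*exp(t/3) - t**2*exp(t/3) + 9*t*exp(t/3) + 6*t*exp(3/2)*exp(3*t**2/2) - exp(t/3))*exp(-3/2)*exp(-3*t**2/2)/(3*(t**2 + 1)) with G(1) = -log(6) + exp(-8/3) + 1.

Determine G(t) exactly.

G(t) = exp(-3/2)*exp(t/3)*exp(-3*t**2/2) - log(3*t**2 + 3) + 1

Whatever form G(t) takes, its d/dt must return the stated G'(t).
A general antiderivative is exp(-3*t**2/2 + t/3 - 3/2) - log(3*t**2 + 3) + C.
The condition gives C = -log(6) + exp(-8/3) + 1 - (-log(6) + exp(-8/3)) = 1.
So G(t) = exp(-3/2)*exp(t/3)*exp(-3*t**2/2) - log(3*t**2 + 3) + 1.
Check: d/dt[exp(-3/2)*exp(t/3)*exp(-3*t**2/2) - log(3*t**2 + 3) + 1] = (-9*t**3*exp(t/3) + t**2*exp(t/3) - 9*t*exp(t/3) - 6*t*exp(3/2)*exp(3*t**2/2) + exp(t/3))/(3*t**2*exp(3/2)*exp(3*t**2/2) + 3*exp(3/2)*exp(3*t**2/2)), which equals G'(t).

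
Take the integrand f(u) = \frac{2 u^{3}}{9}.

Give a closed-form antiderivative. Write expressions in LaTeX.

An antiderivative is F(u) = \frac{u^{4}}{18}.

Since d/du undoes antidifferentiation here, F'(u) = f(u) is required of F(u).
Check: d/du[\frac{u^{4}}{18}] = \frac{2 u^{3}}{9} = f(u).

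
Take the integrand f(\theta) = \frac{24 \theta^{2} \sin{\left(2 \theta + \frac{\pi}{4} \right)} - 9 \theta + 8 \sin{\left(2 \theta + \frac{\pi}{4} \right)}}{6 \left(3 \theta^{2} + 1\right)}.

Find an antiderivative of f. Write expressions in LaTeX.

An antiderivative is F(\theta) = - \frac{\log{\left(3 \theta^{2} + 1 \right)}}{4} - \frac{2 \cos{\left(2 \theta + \frac{\pi}{4} \right)}}{3}.

Check any antiderivative F(\theta) by computing F'(\theta) and comparing it with f(\theta).
Check: d/d\theta[- \frac{\log{\left(3 \theta^{2} + 1 \right)}}{4} - \frac{2 \cos{\left(2 \theta + \frac{\pi}{4} \right)}}{3}] = \frac{24 \theta^{2} \sin{\left(2 \theta + \frac{\pi}{4} \right)} - 9 \theta + 8 \sin{\left(2 \theta + \frac{\pi}{4} \right)}}{18 \theta^{2} + 6}, which equals f(\theta).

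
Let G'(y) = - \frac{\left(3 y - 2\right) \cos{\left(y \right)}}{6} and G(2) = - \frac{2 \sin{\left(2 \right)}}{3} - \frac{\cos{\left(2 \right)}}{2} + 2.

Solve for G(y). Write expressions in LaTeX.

Check a candidate G(y) by differentiating: d/dy[G] must match the given G'(y).
A general antiderivative is - \frac{y \sin{\left(y \right)}}{2} + \frac{\sin{\left(y \right)}}{3} - \frac{\cos{\left(y \right)}}{2} + C.
The condition gives C = - \frac{2 \sin{\left(2 \right)}}{3} - \frac{\cos{\left(2 \right)}}{2} + 2 - (- \frac{2 \sin{\left(2 \right)}}{3} - \frac{\cos{\left(2 \right)}}{2}) = 2.
So G(y) = - \frac{y \sin{\left(y \right)}}{2} + \frac{\sin{\left(y \right)}}{3} - \frac{\cos{\left(y \right)}}{2} + 2.
Check: d/dy[- \frac{y \sin{\left(y \right)}}{2} + \frac{\sin{\left(y \right)}}{3} - \frac{\cos{\left(y \right)}}{2} + 2] = - \frac{y \cos{\left(y \right)}}{2} + \frac{\cos{\left(y \right)}}{3}, which equals G'(y).

G(y) = - \frac{y \sin{\left(y \right)}}{2} + \frac{\sin{\left(y \right)}}{3} - \frac{\cos{\left(y \right)}}{2} + 2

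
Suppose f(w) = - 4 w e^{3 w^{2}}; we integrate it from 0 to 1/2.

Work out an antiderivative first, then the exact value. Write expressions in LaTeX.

The substitution u = 3 w^{2} works: f is exactly (dF/du)*(du/dw) for that inner function.
F(w) = - \frac{2 e^{3 w^{2}}}{3} is an antiderivative of f.
Check: d/dw[- \frac{2 e^{3 w^{2}}}{3}] = - 4 w e^{3 w^{2}} = f(w).
F(1/2) = - \frac{2 e^{\frac{3}{4}}}{3}; F(0) = - \frac{2}{3}.
Integral = F(1/2) - F(0) = \frac{2}{3} - \frac{2 e^{\frac{3}{4}}}{3}.

Antiderivative: F(w) = - \frac{2 e^{3 w^{2}}}{3}; value = \frac{2}{3} - \frac{2 e^{\frac{3}{4}}}{3}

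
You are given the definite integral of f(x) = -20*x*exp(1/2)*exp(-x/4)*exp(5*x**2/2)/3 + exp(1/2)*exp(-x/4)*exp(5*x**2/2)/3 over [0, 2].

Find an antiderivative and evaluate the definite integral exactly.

f matches the chain-rule pattern g'(h)*h' with inner function h(x) = 5*x**2/2 - x/4 + 1/2; substituting u = h(x) collapses the integral.
F(x) = -4*exp(5*x**2/2 - x/4 + 1/2)/3 is an antiderivative of f.
Check: d/dx[-4*exp(5*x**2/2 - x/4 + 1/2)/3] = -20*x*exp(1/2)*exp(-x/4)*exp(5*x**2/2)/3 + exp(1/2)*exp(-x/4)*exp(5*x**2/2)/3 = f(x).
F(2) = -4*exp(10)/3; F(0) = -4*exp(1/2)/3.
Integral = F(2) - F(0) = -4*exp(10)/3 + 4*exp(1/2)/3.

Antiderivative: F(x) = -4*exp(5*x**2/2 - x/4 + 1/2)/3; value = -4*exp(10)/3 + 4*exp(1/2)/3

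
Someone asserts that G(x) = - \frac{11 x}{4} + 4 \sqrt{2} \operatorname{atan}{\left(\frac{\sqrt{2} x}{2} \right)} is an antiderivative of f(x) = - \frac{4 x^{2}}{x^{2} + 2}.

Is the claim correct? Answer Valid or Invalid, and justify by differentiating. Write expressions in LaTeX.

d/dx[G] = \frac{10 - 11 x^{2}}{4 x^{2} + 8}
d/dx[G] - f(x) = \frac{5}{4} != 0.

Invalid: d/dx[G] - f = \frac{5}{4}, which is not 0.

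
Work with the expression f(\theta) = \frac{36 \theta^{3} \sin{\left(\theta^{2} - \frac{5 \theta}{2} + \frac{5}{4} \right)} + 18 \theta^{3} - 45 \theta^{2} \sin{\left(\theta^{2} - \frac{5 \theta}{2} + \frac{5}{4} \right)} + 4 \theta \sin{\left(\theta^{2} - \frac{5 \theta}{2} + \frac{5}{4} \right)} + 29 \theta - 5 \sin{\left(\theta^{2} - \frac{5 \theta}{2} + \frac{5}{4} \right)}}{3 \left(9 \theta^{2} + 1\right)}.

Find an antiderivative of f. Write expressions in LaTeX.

An antiderivative is F(\theta) = \frac{\theta^{2}}{3} + \frac{\log{\left(3 \theta^{2} + \frac{1}{3} \right)}}{2} - \frac{2 \cos{\left(\theta^{2} - \frac{5 \theta}{2} + \frac{5}{4} \right)}}{3}.

Recover f(\theta) by differentiating a candidate F(\theta); any mismatch rules it out.
Check: d/d\theta[\frac{\theta^{2}}{3} + \frac{\log{\left(3 \theta^{2} + \frac{1}{3} \right)}}{2} - \frac{2 \cos{\left(\theta^{2} - \frac{5 \theta}{2} + \frac{5}{4} \right)}}{3}] = \frac{36 \theta^{3} \sin{\left(\theta^{2} - \frac{5 \theta}{2} + \frac{5}{4} \right)} + 18 \theta^{3} - 45 \theta^{2} \sin{\left(\theta^{2} - \frac{5 \theta}{2} + \frac{5}{4} \right)} + 4 \theta \sin{\left(\theta^{2} - \frac{5 \theta}{2} + \frac{5}{4} \right)} + 29 \theta - 5 \sin{\left(\theta^{2} - \frac{5 \theta}{2} + \frac{5}{4} \right)}}{27 \theta^{2} + 3}, which equals f(\theta).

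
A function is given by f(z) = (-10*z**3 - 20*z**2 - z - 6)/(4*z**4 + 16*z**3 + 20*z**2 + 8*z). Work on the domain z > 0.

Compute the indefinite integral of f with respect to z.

The denominator factors as 4*z*(z + 1)**2*(z + 2); partial fractions split f into directly integrable pieces: 1/(2*(z + 2)) - 9/(4*(z + 1)) + 15/(4*(z + 1)**2) - 3/(4*z).
Check: d/dz[-3*log(z)/4 - 9*log(z + 1)/4 + log(z + 2)/2 - 15/(4*z + 4)] = (-10*z**3 - 20*z**2 - z - 6)/(4*z**4 + 16*z**3 + 20*z**2 + 8*z) = f(z).

F(z) = -3*log(z)/4 - 9*log(z + 1)/4 + log(z + 2)/2 - 15/(4*z + 4) + C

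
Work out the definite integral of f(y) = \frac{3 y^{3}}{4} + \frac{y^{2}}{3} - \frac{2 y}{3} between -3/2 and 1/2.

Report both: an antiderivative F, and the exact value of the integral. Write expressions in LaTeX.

Integrate term by term and add the pieces.
F(y) = \frac{3 y^{4}}{16} + \frac{y^{3}}{9} - \frac{y^{2}}{3} is an antiderivative of f.
Check: d/dy[\frac{3 y^{4}}{16} + \frac{y^{3}}{9} - \frac{y^{2}}{3}] = \frac{3 y^{3}}{4} + \frac{y^{2}}{3} - \frac{2 y}{3} = f(y).
F(1/2) = - \frac{133}{2304}; F(-3/2) = - \frac{45}{256}.
Integral = F(1/2) - F(-3/2) = \frac{17}{144}.

Antiderivative: F(y) = \frac{3 y^{4}}{16} + \frac{y^{3}}{9} - \frac{y^{2}}{3}; value = \frac{17}{144}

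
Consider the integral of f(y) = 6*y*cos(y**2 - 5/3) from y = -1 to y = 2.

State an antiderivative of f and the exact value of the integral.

The substitution u = y**2 - 5/3 works: f is exactly (dF/du)*(du/dy) for that inner function.
F(y) = 3*sin(y**2 - 5/3) is an antiderivative of f.
Check: d/dy[3*sin(y**2 - 5/3)] = 6*y*cos(y**2 - 5/3) = f(y).
F(2) = 3*sin(7/3); F(-1) = -3*sin(2/3).
Integral = F(2) - F(-1) = 3*sin(2/3) + 3*sin(7/3).

Antiderivative: F(y) = 3*sin(y**2 - 5/3); value = 3*sin(2/3) + 3*sin(7/3)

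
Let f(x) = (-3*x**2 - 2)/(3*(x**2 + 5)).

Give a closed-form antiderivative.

Any candidate F(x) must reproduce f(x) exactly when differentiated.
Check: d/dx[-x + 13*sqrt(5)*atan(sqrt(5)*x/5)/15] = (-3*x**2 - 2)/(3*x**2 + 15), which equals f(x).

An antiderivative is F(x) = -x + 13*sqrt(5)*atan(sqrt(5)*x/5)/15.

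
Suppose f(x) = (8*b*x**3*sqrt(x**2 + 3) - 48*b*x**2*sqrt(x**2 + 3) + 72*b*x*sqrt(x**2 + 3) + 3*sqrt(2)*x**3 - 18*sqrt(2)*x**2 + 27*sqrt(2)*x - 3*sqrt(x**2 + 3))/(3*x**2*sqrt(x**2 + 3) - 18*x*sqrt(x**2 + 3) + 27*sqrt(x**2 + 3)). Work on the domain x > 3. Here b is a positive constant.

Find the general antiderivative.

A first test for any F(x): its x-derivative must equal f(x) identically.
Check: d/dx[(4*b*x**3 - 12*b*x**2 + 3*sqrt(2)*x*sqrt(x**2 + 3) - 9*sqrt(2)*sqrt(x**2 + 3) + 3)/(3*x - 9)] = (8*b*x**3*sqrt(x**2 + 3) - 48*b*x**2*sqrt(x**2 + 3) + 72*b*x*sqrt(x**2 + 3) + 3*sqrt(2)*x**3 - 18*sqrt(2)*x**2 + 27*sqrt(2)*x - 3*sqrt(x**2 + 3))/(3*x**2*sqrt(x**2 + 3) - 18*x*sqrt(x**2 + 3) + 27*sqrt(x**2 + 3)) = f(x).

F(x) = (4*b*x**3 - 12*b*x**2 + 3*sqrt(2)*x*sqrt(x**2 + 3) - 9*sqrt(2)*sqrt(x**2 + 3) + 3)/(3*x - 9) + C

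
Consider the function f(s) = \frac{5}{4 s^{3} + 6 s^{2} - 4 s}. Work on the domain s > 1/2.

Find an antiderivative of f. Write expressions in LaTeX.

The denominator factors as 2 s \left(s + 2\right) \left(2 s - 1\right); partial fractions split f into directly integrable pieces: \frac{2}{2 s - 1} + \frac{1}{4 \left(s + 2\right)} - \frac{5}{4 s}.
Check: d/ds[- \frac{5 \log{\left(s \right)}}{4} + \log{\left(s - \frac{1}{2} \right)} + \frac{\log{\left(s + 2 \right)}}{4}] = \frac{5}{4 s^{3} + 6 s^{2} - 4 s} = f(s).

An antiderivative is F(s) = - \frac{5 \log{\left(s \right)}}{4} + \log{\left(s - \frac{1}{2} \right)} + \frac{\log{\left(s + 2 \right)}}{4}.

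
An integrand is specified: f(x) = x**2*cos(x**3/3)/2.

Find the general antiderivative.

F(x) = sin(x**3/3)/2 + C

The substitution u = x**3/3 works: f is exactly (dF/du)*(du/dx) for that inner function.
Check: d/dx[sin(x**3/3)/2] = x**2*cos(x**3/3)/2 = f(x).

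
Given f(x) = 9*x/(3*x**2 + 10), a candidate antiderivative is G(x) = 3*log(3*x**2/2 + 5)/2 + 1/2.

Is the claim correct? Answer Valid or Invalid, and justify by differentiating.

d/dx[G] = 9*x/(3*x**2 + 10)
This equals f(x) exactly, so the claim holds.

Valid: G'(x) = f(x).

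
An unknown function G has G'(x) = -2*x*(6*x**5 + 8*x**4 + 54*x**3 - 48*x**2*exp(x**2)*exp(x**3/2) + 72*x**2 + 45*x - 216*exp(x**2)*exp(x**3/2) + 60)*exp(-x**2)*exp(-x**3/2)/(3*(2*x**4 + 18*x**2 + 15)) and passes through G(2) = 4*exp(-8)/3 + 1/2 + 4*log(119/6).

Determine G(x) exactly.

Any candidate G(x) must reproduce the stated G'(x) exactly.
A general antiderivative is 4*exp(-x**3/2 - x**2)/3 + 4*log(x**4/3 + 3*x**2 + 5/2) + C.
The condition gives C = 4*exp(-8)/3 + 1/2 + 4*log(119/6) - (4*exp(-8)/3 + 4*log(119/6)) = 1/2.
So G(x) = 4*log(x**4/3 + 3*x**2 + 5/2) + 1/2 + 4*exp(-x**2)*exp(-x**3/2)/3.
Check: d/dx[4*log(x**4/3 + 3*x**2 + 5/2) + 1/2 + 4*exp(-x**2)*exp(-x**3/2)/3] = (-12*x**6 - 16*x**5 - 108*x**4 + 96*x**3*exp(x**2)*exp(x**3/2) - 144*x**3 - 90*x**2 + 432*x*exp(x**2)*exp(x**3/2) - 120*x)/(6*x**4*exp(x**2)*exp(x**3/2) + 54*x**2*exp(x**2)*exp(x**3/2) + 45*exp(x**2)*exp(x**3/2)), which equals G'(x).

G(x) = 4*log(x**4/3 + 3*x**2 + 5/2) + 1/2 + 4*exp(-x**2)*exp(-x**3/2)/3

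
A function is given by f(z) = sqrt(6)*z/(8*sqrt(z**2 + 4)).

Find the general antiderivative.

F(z) = sqrt(6)*sqrt(z**2 + 4)/8 + C

f matches the chain-rule pattern g'(h)*h' with inner function h(z) = 3*z**2/2 + 6; substituting u = h(z) collapses the integral.
Check: d/dz[sqrt(6)*sqrt(z**2 + 4)/8] = sqrt(6)*z/(8*sqrt(z**2 + 4)) = f(z).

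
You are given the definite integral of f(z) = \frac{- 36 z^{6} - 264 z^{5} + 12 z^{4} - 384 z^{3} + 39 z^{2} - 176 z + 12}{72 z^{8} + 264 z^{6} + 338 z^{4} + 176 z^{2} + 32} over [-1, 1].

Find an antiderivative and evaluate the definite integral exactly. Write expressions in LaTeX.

Antiderivative: F(z) = \frac{6 z^{3} + 22 z^{2} + 3 z + 16}{2 \left(2 z^{2} + 1\right) \left(3 z^{2} + 4\right)}; value = \frac{3}{7}

Differentiate the proposed F(z) back; it has to land on f(z) exactly.
F(z) = \frac{6 z^{3} + 22 z^{2} + 3 z + 16}{2 \left(2 z^{2} + 1\right) \left(3 z^{2} + 4\right)} is an antiderivative of f.
Check: d/dz[\frac{6 z^{3} + 22 z^{2} + 3 z + 16}{2 \left(2 z^{2} + 1\right) \left(3 z^{2} + 4\right)}] = \frac{- 36 z^{6} - 264 z^{5} + 12 z^{4} - 384 z^{3} + 39 z^{2} - 176 z + 12}{72 z^{8} + 264 z^{6} + 338 z^{4} + 176 z^{2} + 32} = f(z).
F(1) = \frac{47}{42}; F(-1) = \frac{29}{42}.
Integral = F(1) - F(-1) = \frac{3}{7}.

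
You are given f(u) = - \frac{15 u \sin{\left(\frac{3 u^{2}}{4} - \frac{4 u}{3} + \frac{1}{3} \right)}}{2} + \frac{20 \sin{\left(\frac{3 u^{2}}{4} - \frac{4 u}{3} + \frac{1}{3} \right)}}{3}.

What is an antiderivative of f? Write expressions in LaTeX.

An antiderivative is F(u) = 5 \cos{\left(\frac{3 u^{2}}{4} - \frac{4 u}{3} + \frac{1}{3} \right)}.

f matches the chain-rule pattern g'(h)*h' with inner function h(u) = \frac{3 u^{2}}{4} - \frac{4 u}{3} + \frac{1}{3}; substituting w = h(u) collapses the integral.
Check: d/du[5 \cos{\left(\frac{3 u^{2}}{4} - \frac{4 u}{3} + \frac{1}{3} \right)}] = - \frac{15 u \sin{\left(\frac{3 u^{2}}{4} - \frac{4 u}{3} + \frac{1}{3} \right)}}{2} + \frac{20 \sin{\left(\frac{3 u^{2}}{4} - \frac{4 u}{3} + \frac{1}{3} \right)}}{3} = f(u).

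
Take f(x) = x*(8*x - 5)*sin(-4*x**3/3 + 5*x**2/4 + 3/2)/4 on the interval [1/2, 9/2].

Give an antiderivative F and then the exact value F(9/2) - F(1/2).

Antiderivative: F(x) = cos(-4*x**3/3 + 5*x**2/4 + 3/2)/2; value = -cos(79/48)/2 + cos(1515/16)/2

f matches the chain-rule pattern g'(h)*h' with inner function h(x) = -4*x**3/3 + 5*x**2/4 + 3/2; substituting u = h(x) collapses the integral.
F(x) = cos(-4*x**3/3 + 5*x**2/4 + 3/2)/2 is an antiderivative of f.
Check: d/dx[cos(-4*x**3/3 + 5*x**2/4 + 3/2)/2] = 2*x**2*sin(-4*x**3/3 + 5*x**2/4 + 3/2) - 5*x*sin(-4*x**3/3 + 5*x**2/4 + 3/2)/4, which equals f(x).
F(9/2) = cos(1515/16)/2; F(1/2) = cos(79/48)/2.
Integral = F(9/2) - F(1/2) = -cos(79/48)/2 + cos(1515/16)/2.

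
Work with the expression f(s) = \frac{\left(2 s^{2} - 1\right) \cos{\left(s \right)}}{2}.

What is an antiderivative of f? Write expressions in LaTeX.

An antiderivative is F(s) = \frac{2 s^{2} \sin{\left(s \right)} + 4 s \cos{\left(s \right)} - 5 \sin{\left(s \right)}}{2}.

Any candidate F(s) must reproduce f(s) exactly when differentiated.
Check: d/ds[\frac{2 s^{2} \sin{\left(s \right)} + 4 s \cos{\left(s \right)} - 5 \sin{\left(s \right)}}{2}] = s^{2} \cos{\left(s \right)} - \frac{\cos{\left(s \right)}}{2}, which equals f(s).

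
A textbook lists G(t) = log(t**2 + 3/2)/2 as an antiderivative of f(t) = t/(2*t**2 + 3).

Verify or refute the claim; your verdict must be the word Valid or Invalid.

Invalid: d/dt[G] - f = t/(2*t**2 + 3), which is not 0.

d/dt[G] = 2*t/(2*t**2 + 3)
d/dt[G] - f(t) = t/(2*t**2 + 3) != 0.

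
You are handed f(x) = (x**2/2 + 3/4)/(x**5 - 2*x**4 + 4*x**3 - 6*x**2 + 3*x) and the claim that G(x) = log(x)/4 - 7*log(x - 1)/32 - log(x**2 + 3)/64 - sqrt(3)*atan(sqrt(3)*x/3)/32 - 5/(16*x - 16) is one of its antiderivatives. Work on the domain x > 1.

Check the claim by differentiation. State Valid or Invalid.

Valid - the claim checks out under differentiation.

d/dx[G] = (2*x**2 + 3)/(4*x**5 - 8*x**4 + 16*x**3 - 24*x**2 + 12*x)
This equals f(x) exactly, so the claim holds.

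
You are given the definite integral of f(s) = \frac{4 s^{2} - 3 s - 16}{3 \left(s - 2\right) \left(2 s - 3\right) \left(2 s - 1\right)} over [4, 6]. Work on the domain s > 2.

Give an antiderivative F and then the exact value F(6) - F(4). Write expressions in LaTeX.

Antiderivative: F(s) = - \frac{2 \log{\left(s - 2 \right)}}{3} + \frac{23 \log{\left(s - \frac{3}{2} \right)}}{12} - \frac{11 \log{\left(s - \frac{1}{2} \right)}}{12}; value = - \frac{23 \log{\left(\frac{5}{2} \right)}}{12} - \frac{11 \log{\left(\frac{11}{2} \right)}}{12} - \frac{2 \log{\left(4 \right)}}{3} + \frac{2 \log{\left(2 \right)}}{3} + \frac{11 \log{\left(\frac{7}{2} \right)}}{12} + \frac{23 \log{\left(\frac{9}{2} \right)}}{12}

The denominator factors as 3 \left(s - 2\right) \left(2 s - 3\right) \left(2 s - 1\right); partial fractions split f into directly integrable pieces: - \frac{11}{6 \left(2 s - 1\right)} + \frac{23}{6 \left(2 s - 3\right)} - \frac{2}{3 \left(s - 2\right)}.
F(s) = - \frac{2 \log{\left(s - 2 \right)}}{3} + \frac{23 \log{\left(s - \frac{3}{2} \right)}}{12} - \frac{11 \log{\left(s - \frac{1}{2} \right)}}{12} is an antiderivative of f.
Check: d/ds[- \frac{2 \log{\left(s - 2 \right)}}{3} + \frac{23 \log{\left(s - \frac{3}{2} \right)}}{12} - \frac{11 \log{\left(s - \frac{1}{2} \right)}}{12}] = \frac{4 s^{2} - 3 s - 16}{12 s^{3} - 48 s^{2} + 57 s - 18}, which equals f(s).
F(6) = - \frac{11 \log{\left(\frac{11}{2} \right)}}{12} - \frac{2 \log{\left(4 \right)}}{3} + \frac{23 \log{\left(\frac{9}{2} \right)}}{12}; F(4) = - \frac{11 \log{\left(\frac{7}{2} \right)}}{12} - \frac{2 \log{\left(2 \right)}}{3} + \frac{23 \log{\left(\frac{5}{2} \right)}}{12}.
Integral = F(6) - F(4) = - \frac{23 \log{\left(\frac{5}{2} \right)}}{12} - \frac{11 \log{\left(\frac{11}{2} \right)}}{12} - \frac{2 \log{\left(4 \right)}}{3} + \frac{2 \log{\left(2 \right)}}{3} + \frac{11 \log{\left(\frac{7}{2} \right)}}{12} + \frac{23 \log{\left(\frac{9}{2} \right)}}{12}.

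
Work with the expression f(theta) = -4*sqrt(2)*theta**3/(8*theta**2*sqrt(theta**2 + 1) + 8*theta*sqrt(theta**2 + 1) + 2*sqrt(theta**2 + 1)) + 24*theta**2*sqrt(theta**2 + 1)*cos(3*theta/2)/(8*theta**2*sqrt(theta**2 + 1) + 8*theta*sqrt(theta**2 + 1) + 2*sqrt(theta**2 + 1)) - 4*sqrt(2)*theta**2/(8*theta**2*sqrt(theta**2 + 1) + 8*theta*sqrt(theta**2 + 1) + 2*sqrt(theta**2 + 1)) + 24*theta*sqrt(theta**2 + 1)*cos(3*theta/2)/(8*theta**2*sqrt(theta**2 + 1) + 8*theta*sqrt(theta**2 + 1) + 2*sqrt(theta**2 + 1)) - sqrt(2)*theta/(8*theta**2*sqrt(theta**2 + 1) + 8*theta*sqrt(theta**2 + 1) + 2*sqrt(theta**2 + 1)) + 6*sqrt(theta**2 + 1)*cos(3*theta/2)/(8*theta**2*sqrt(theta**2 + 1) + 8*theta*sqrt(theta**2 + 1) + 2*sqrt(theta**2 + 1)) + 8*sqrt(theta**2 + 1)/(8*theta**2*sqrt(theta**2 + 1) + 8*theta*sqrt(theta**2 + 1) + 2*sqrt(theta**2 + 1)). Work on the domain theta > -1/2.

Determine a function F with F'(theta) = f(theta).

An antiderivative is F(theta) = (-sqrt(2)*(2*theta + 1)*sqrt(theta**2 + 1) + 4*(2*theta + 1)*sin(3*theta/2) - 4)/(2*(2*theta + 1)).

Integrate term by term and add the pieces.
Check: d/dtheta[(-sqrt(2)*(2*theta + 1)*sqrt(theta**2 + 1) + 4*(2*theta + 1)*sin(3*theta/2) - 4)/(2*(2*theta + 1))] = (-4*sqrt(2)*theta**3 + 24*theta**2*sqrt(theta**2 + 1)*cos(3*theta/2) - 4*sqrt(2)*theta**2 + 24*theta*sqrt(theta**2 + 1)*cos(3*theta/2) - sqrt(2)*theta + 6*sqrt(theta**2 + 1)*cos(3*theta/2) + 8*sqrt(theta**2 + 1))/(8*theta**2*sqrt(theta**2 + 1) + 8*theta*sqrt(theta**2 + 1) + 2*sqrt(theta**2 + 1)), which equals f(theta).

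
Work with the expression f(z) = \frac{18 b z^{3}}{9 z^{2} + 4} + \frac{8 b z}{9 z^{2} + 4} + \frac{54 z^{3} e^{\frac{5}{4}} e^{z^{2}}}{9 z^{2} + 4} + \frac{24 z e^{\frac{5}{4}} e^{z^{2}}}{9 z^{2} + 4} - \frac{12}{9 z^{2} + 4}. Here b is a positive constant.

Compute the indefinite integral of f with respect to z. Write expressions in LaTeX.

The integrand splits into summands that can be handled one at a time.
Check: d/dz[b z^{2} + 3 e^{z^{2} + \frac{5}{4}} - 2 \operatorname{atan}{\left(\frac{3 z}{2} \right)}] = \frac{18 b z^{3} + 8 b z + 54 z^{3} e^{\frac{5}{4}} e^{z^{2}} + 24 z e^{\frac{5}{4}} e^{z^{2}} - 12}{9 z^{2} + 4}, which equals f(z).

F(z) = b z^{2} + 3 e^{z^{2} + \frac{5}{4}} - 2 \operatorname{atan}{\left(\frac{3 z}{2} \right)} + C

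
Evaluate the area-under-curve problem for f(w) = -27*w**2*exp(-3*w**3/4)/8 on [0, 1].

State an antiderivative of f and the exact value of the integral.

Antiderivative: F(w) = 3*exp(-3*w**3/4)/2; value = -3/2 + 3*exp(-3/4)/2

f matches the chain-rule pattern g'(h)*h' with inner function h(w) = -3*w**3/4; substituting u = h(w) collapses the integral.
F(w) = 3*exp(-3*w**3/4)/2 is an antiderivative of f.
Check: d/dw[3*exp(-3*w**3/4)/2] = -27*w**2*exp(-3*w**3/4)/8 = f(w).
F(1) = 3*exp(-3/4)/2; F(0) = 3/2.
Integral = F(1) - F(0) = -3/2 + 3*exp(-3/4)/2.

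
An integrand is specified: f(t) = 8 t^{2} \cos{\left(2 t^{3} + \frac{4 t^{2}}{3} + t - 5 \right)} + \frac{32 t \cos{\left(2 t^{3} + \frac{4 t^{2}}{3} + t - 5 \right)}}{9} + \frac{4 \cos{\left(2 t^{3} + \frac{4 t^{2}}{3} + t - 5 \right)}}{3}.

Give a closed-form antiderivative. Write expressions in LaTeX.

An antiderivative is F(t) = \frac{4 \sin{\left(2 t^{3} + \frac{4 t^{2}}{3} + t - 5 \right)}}{3}.

f matches the chain-rule pattern g'(h)*h' with inner function h(t) = 2 t^{3} + \frac{4 t^{2}}{3} + t - 5; substituting u = h(t) collapses the integral.
Check: d/dt[\frac{4 \sin{\left(2 t^{3} + \frac{4 t^{2}}{3} + t - 5 \right)}}{3}] = 8 t^{2} \cos{\left(2 t^{3} + \frac{4 t^{2}}{3} + t - 5 \right)} + \frac{32 t \cos{\left(2 t^{3} + \frac{4 t^{2}}{3} + t - 5 \right)}}{9} + \frac{4 \cos{\left(2 t^{3} + \frac{4 t^{2}}{3} + t - 5 \right)}}{3} = f(t).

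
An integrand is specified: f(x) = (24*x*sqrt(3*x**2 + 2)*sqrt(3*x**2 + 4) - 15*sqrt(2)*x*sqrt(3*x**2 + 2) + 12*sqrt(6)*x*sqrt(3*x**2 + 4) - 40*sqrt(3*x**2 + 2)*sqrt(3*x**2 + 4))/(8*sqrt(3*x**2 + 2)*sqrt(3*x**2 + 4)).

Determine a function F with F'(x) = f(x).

An antiderivative is F(x) = (12*x**2 - 40*x + 4*sqrt(6)*sqrt(3*x**2 + 2) - 5*sqrt(2)*sqrt(3*x**2 + 4) + 8)/8.

A first test for any F(x): its x-derivative must equal f(x) identically.
Check: d/dx[(12*x**2 - 40*x + 4*sqrt(6)*sqrt(3*x**2 + 2) - 5*sqrt(2)*sqrt(3*x**2 + 4) + 8)/8] = (24*x*sqrt(3*x**2 + 2)*sqrt(3*x**2 + 4) - 15*sqrt(2)*x*sqrt(3*x**2 + 2) + 12*sqrt(6)*x*sqrt(3*x**2 + 4) - 40*sqrt(3*x**2 + 2)*sqrt(3*x**2 + 4))/(8*sqrt(3*x**2 + 2)*sqrt(3*x**2 + 4)) = f(x).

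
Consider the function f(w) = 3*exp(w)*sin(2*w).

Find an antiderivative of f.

Whatever form F(w) takes, F'(w) = f(w) is non-negotiable.
Check: d/dw[-3*(-sin(2*w) + 2*cos(2*w))*exp(w)/5] = 3*exp(w)*sin(2*w) = f(w).

An antiderivative is F(w) = -3*(-sin(2*w) + 2*cos(2*w))*exp(w)/5.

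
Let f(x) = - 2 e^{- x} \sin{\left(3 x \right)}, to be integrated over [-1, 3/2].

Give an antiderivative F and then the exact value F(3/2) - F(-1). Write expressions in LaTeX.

Check any antiderivative F(x) by computing F'(x) and comparing it with f(x).
F(x) = \frac{\left(\sin{\left(3 x \right)} + 3 \cos{\left(3 x \right)}\right) e^{- x}}{5} is an antiderivative of f.
Check: d/dx[\frac{\left(\sin{\left(3 x \right)} + 3 \cos{\left(3 x \right)}\right) e^{- x}}{5}] = - 2 e^{- x} \sin{\left(3 x \right)} = f(x).
F(3/2) = \frac{\sin{\left(\frac{9}{2} \right)}}{5 e^{\frac{3}{2}}} + \frac{3 \cos{\left(\frac{9}{2} \right)}}{5 e^{\frac{3}{2}}}; F(-1) = \frac{3 e \cos{\left(3 \right)}}{5} - \frac{e \sin{\left(3 \right)}}{5}.
Integral = F(3/2) - F(-1) = \frac{\sin{\left(\frac{9}{2} \right)}}{5 e^{\frac{3}{2}}} + \frac{3 \cos{\left(\frac{9}{2} \right)}}{5 e^{\frac{3}{2}}} + \frac{e \sin{\left(3 \right)}}{5} - \frac{3 e \cos{\left(3 \right)}}{5}.

Antiderivative: F(x) = \frac{\left(\sin{\left(3 x \right)} + 3 \cos{\left(3 x \right)}\right) e^{- x}}{5}; value = \frac{\sin{\left(\frac{9}{2} \right)}}{5 e^{\frac{3}{2}}} + \frac{3 \cos{\left(\frac{9}{2} \right)}}{5 e^{\frac{3}{2}}} + \frac{e \sin{\left(3 \right)}}{5} - \frac{3 e \cos{\left(3 \right)}}{5}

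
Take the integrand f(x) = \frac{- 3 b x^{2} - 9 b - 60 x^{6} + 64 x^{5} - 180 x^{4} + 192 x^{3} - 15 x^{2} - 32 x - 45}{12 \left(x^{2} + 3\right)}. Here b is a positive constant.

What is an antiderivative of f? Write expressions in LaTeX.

An antiderivative is F(x) = - \frac{b x}{4} - x^{5} + \frac{4 x^{4}}{3} - \frac{5 x}{4} - \frac{4 \log{\left(x^{2} + 3 \right)}}{3}.

Whatever form F(x) takes, F'(x) = f(x) is non-negotiable.
Check: d/dx[- \frac{b x}{4} - x^{5} + \frac{4 x^{4}}{3} - \frac{5 x}{4} - \frac{4 \log{\left(x^{2} + 3 \right)}}{3}] = \frac{- 3 b x^{2} - 9 b - 60 x^{6} + 64 x^{5} - 180 x^{4} + 192 x^{3} - 15 x^{2} - 32 x - 45}{12 x^{2} + 36}, which equals f(x).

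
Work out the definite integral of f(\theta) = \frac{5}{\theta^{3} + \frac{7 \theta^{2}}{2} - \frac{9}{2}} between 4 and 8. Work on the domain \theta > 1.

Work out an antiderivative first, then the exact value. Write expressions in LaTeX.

Factor the denominator (\left(\theta - 1\right) \left(\theta + 3\right) \left(2 \theta + 3\right)) and decompose: f = - \frac{8}{3 \left(2 \theta + 3\right)} + \frac{5}{6 \left(\theta + 3\right)} + \frac{1}{2 \left(\theta - 1\right)}; each piece integrates to a log, atan, or power term.
F(\theta) = \frac{3 \log{\left(\theta - 1 \right)} - 8 \log{\left(\theta + \frac{3}{2} \right)} + 5 \log{\left(\theta + 3 \right)}}{6} is an antiderivative of f.
Check: d/d\theta[\frac{3 \log{\left(\theta - 1 \right)} - 8 \log{\left(\theta + \frac{3}{2} \right)} + 5 \log{\left(\theta + 3 \right)}}{6}] = \frac{10}{2 \theta^{3} + 7 \theta^{2} - 9}, which equals f(\theta).
F(8) = - \frac{4 \log{\left(\frac{19}{2} \right)}}{3} + \frac{\log{\left(7 \right)}}{2} + \frac{5 \log{\left(11 \right)}}{6}; F(4) = - \frac{4 \log{\left(\frac{11}{2} \right)}}{3} + \frac{\log{\left(3 \right)}}{2} + \frac{5 \log{\left(7 \right)}}{6}.
Integral = F(8) - F(4) = - \frac{4 \log{\left(\frac{19}{2} \right)}}{3} - \frac{\log{\left(7 \right)}}{3} - \frac{\log{\left(3 \right)}}{2} + \frac{5 \log{\left(11 \right)}}{6} + \frac{4 \log{\left(\frac{11}{2} \right)}}{3}.

Antiderivative: F(\theta) = \frac{3 \log{\left(\theta - 1 \right)} - 8 \log{\left(\theta + \frac{3}{2} \right)} + 5 \log{\left(\theta + 3 \right)}}{6}; value = - \frac{4 \log{\left(\frac{19}{2} \right)}}{3} - \frac{\log{\left(7 \right)}}{3} - \frac{\log{\left(3 \right)}}{2} + \frac{5 \log{\left(11 \right)}}{6} + \frac{4 \log{\left(\frac{11}{2} \right)}}{3}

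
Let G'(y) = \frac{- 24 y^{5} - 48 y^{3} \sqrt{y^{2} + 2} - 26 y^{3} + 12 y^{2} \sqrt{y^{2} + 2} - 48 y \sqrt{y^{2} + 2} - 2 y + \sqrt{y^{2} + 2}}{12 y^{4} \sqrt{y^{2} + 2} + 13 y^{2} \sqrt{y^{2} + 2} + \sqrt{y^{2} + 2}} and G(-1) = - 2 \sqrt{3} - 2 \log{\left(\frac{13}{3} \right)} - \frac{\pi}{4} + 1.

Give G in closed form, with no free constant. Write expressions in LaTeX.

Differentiate the proposed G(y) back; it has to land on the given G'(y).
A general antiderivative is - 2 \sqrt{y^{2} + 2} - 2 \log{\left(4 y^{2} + \frac{1}{3} \right)} + \operatorname{atan}{\left(y \right)} + C.
The condition gives C = - 2 \sqrt{3} - 2 \log{\left(\frac{13}{3} \right)} - \frac{\pi}{4} + 1 - (- 2 \sqrt{3} - 2 \log{\left(\frac{13}{3} \right)} - \frac{\pi}{4}) = 1.
So G(y) = - 2 \sqrt{y^{2} + 2} - 2 \log{\left(4 y^{2} + \frac{1}{3} \right)} + \operatorname{atan}{\left(y \right)} + 1.
Check: d/dy[- 2 \sqrt{y^{2} + 2} - 2 \log{\left(4 y^{2} + \frac{1}{3} \right)} + \operatorname{atan}{\left(y \right)} + 1] = \frac{- 24 y^{5} - 48 y^{3} \sqrt{y^{2} + 2} - 26 y^{3} + 12 y^{2} \sqrt{y^{2} + 2} - 48 y \sqrt{y^{2} + 2} - 2 y + \sqrt{y^{2} + 2}}{12 y^{4} \sqrt{y^{2} + 2} + 13 y^{2} \sqrt{y^{2} + 2} + \sqrt{y^{2} + 2}} = G'(y).

G(y) = - 2 \sqrt{y^{2} + 2} - 2 \log{\left(4 y^{2} + \frac{1}{3} \right)} + \operatorname{atan}{\left(y \right)} + 1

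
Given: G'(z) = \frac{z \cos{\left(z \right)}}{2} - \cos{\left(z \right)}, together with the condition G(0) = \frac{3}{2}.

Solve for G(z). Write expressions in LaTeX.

Integrate term by term and add the pieces.
A general antiderivative is \frac{z \sin{\left(z \right)}}{2} - \sin{\left(z \right)} + \frac{\cos{\left(z \right)}}{2} + C.
The condition gives C = \frac{3}{2} - (\frac{1}{2}) = 1.
So G(z) = \frac{z \sin{\left(z \right)}}{2} - \sin{\left(z \right)} + \frac{\cos{\left(z \right)}}{2} + 1.
Check: d/dz[\frac{z \sin{\left(z \right)}}{2} - \sin{\left(z \right)} + \frac{\cos{\left(z \right)}}{2} + 1] = \frac{z \cos{\left(z \right)}}{2} - \cos{\left(z \right)} = G'(z).

G(z) = \frac{z \sin{\left(z \right)}}{2} - \sin{\left(z \right)} + \frac{\cos{\left(z \right)}}{2} + 1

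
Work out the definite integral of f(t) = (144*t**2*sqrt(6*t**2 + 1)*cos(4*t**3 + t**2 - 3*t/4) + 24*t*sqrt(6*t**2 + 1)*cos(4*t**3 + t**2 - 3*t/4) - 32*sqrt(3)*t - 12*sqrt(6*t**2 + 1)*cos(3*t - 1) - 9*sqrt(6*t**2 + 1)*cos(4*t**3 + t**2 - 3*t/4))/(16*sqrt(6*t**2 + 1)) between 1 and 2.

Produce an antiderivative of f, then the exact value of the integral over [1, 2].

Whatever form F(t) takes, F'(t) = f(t) is non-negotiable.
F(t) = -sqrt(2*t**2 + 1/3) - sin(3*t - 1)/4 + 3*sin(4*t**3 + t**2 - 3*t/4)/4 is an antiderivative of f.
Check: d/dt[-sqrt(2*t**2 + 1/3) - sin(3*t - 1)/4 + 3*sin(4*t**3 + t**2 - 3*t/4)/4] = (144*t**2*sqrt(6*t**2 + 1)*cos(4*t**3 + t**2 - 3*t/4) + 24*t*sqrt(6*t**2 + 1)*cos(4*t**3 + t**2 - 3*t/4) - 32*sqrt(3)*t - 12*sqrt(6*t**2 + 1)*cos(3*t - 1) - 9*sqrt(6*t**2 + 1)*cos(4*t**3 + t**2 - 3*t/4))/(16*sqrt(6*t**2 + 1)) = f(t).
F(2) = -5*sqrt(3)/3 + 3*sin(69/2)/4 - sin(5)/4; F(1) = -sqrt(21)/3 + 3*sin(17/4)/4 - sin(2)/4.
Integral = F(2) - F(1) = -5*sqrt(3)/3 + 3*sin(69/2)/4 + sin(2)/4 - sin(5)/4 - 3*sin(17/4)/4 + sqrt(21)/3.

Antiderivative: F(t) = -sqrt(2*t**2 + 1/3) - sin(3*t - 1)/4 + 3*sin(4*t**3 + t**2 - 3*t/4)/4; value = -5*sqrt(3)/3 + 3*sin(69/2)/4 + sin(2)/4 - sin(5)/4 - 3*sin(17/4)/4 + sqrt(21)/3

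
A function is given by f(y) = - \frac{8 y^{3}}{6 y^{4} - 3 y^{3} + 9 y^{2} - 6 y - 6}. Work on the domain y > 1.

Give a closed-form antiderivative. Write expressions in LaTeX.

Factor the denominator (3 \left(y - 1\right) \left(2 y + 1\right) \left(y^{2} + 2\right)) and decompose: f = - \frac{16 \left(5 y + 2\right)}{81 \left(y^{2} + 2\right)} - \frac{8}{81 \left(2 y + 1\right)} - \frac{8}{27 \left(y - 1\right)}; each piece integrates to a log, atan, or power term.
Check: d/dy[- \frac{8 \log{\left(y - 1 \right)}}{27} - \frac{4 \log{\left(y + \frac{1}{2} \right)}}{81} - \frac{40 \log{\left(y^{2} + 2 \right)}}{81} - \frac{16 \sqrt{2} \operatorname{atan}{\left(\frac{\sqrt{2} y}{2} \right)}}{81}] = - \frac{8 y^{3}}{6 y^{4} - 3 y^{3} + 9 y^{2} - 6 y - 6} = f(y).

An antiderivative is F(y) = - \frac{8 \log{\left(y - 1 \right)}}{27} - \frac{4 \log{\left(y + \frac{1}{2} \right)}}{81} - \frac{40 \log{\left(y^{2} + 2 \right)}}{81} - \frac{16 \sqrt{2} \operatorname{atan}{\left(\frac{\sqrt{2} y}{2} \right)}}{81}.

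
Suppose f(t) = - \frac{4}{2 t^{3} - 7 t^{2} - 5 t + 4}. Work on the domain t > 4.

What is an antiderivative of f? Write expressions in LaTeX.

An antiderivative is F(t) = - \frac{4 \left(3 \log{\left(t - 4 \right)} - 10 \log{\left(t - \frac{1}{2} \right)} + 7 \log{\left(t + 1 \right)}\right)}{105}.

Factor the denominator (\left(t - 4\right) \left(t + 1\right) \left(2 t - 1\right)) and decompose: f = \frac{16}{21 \left(2 t - 1\right)} - \frac{4}{15 \left(t + 1\right)} - \frac{4}{35 \left(t - 4\right)}; each piece integrates to a log, atan, or power term.
Check: d/dt[- \frac{4 \left(3 \log{\left(t - 4 \right)} - 10 \log{\left(t - \frac{1}{2} \right)} + 7 \log{\left(t + 1 \right)}\right)}{105}] = - \frac{4}{2 t^{3} - 7 t^{2} - 5 t + 4} = f(t).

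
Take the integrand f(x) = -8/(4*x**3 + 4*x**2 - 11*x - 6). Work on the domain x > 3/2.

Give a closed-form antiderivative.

An antiderivative is F(x) = -2*log(x - 3/2)/7 + 2*log(x + 1/2)/3 - 8*log(x + 2)/21.

Factor the denominator ((x + 2)*(2*x - 3)*(2*x + 1)) and decompose: f = 4/(3*(2*x + 1)) - 4/(7*(2*x - 3)) - 8/(21*(x + 2)); each piece integrates to a log, atan, or power term.
Check: d/dx[-2*log(x - 3/2)/7 + 2*log(x + 1/2)/3 - 8*log(x + 2)/21] = -8/(4*x**3 + 4*x**2 - 11*x - 6) = f(x).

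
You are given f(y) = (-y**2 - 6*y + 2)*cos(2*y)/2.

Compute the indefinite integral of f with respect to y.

F(y) = (-2*y**2*sin(2*y) - 12*y*sin(2*y) - 2*y*cos(2*y) + 5*sin(2*y) - 6*cos(2*y))/8 + C

For F(y) to be correct the identity F'(y) - f(y) = 0 must hold.
Check: d/dy[(-2*y**2*sin(2*y) - 12*y*sin(2*y) - 2*y*cos(2*y) + 5*sin(2*y) - 6*cos(2*y))/8] = -y**2*cos(2*y)/2 - 3*y*cos(2*y) + cos(2*y), which equals f(y).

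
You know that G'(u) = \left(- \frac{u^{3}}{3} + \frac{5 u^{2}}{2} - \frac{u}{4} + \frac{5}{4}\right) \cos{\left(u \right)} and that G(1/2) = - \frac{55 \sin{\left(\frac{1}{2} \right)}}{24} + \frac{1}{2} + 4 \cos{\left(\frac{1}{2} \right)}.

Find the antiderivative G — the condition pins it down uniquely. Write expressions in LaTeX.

Since d/du undoes antidifferentiation here, G(u) must give back the stated G'(u).
A general antiderivative is - \frac{u^{3} \sin{\left(u \right)}}{3} + \frac{5 u^{2} \sin{\left(u \right)}}{2} - u^{2} \cos{\left(u \right)} + \frac{7 u \sin{\left(u \right)}}{4} + 5 u \cos{\left(u \right)} - \frac{15 \sin{\left(u \right)}}{4} + \frac{7 \cos{\left(u \right)}}{4} + C.
The condition gives C = - \frac{55 \sin{\left(\frac{1}{2} \right)}}{24} + \frac{1}{2} + 4 \cos{\left(\frac{1}{2} \right)} - (- \frac{55 \sin{\left(\frac{1}{2} \right)}}{24} + 4 \cos{\left(\frac{1}{2} \right)}) = \frac{1}{2}.
So G(u) = \frac{- 4 u^{3} \sin{\left(u \right)} + 30 u^{2} \sin{\left(u \right)} - 12 u^{2} \cos{\left(u \right)} + 21 u \sin{\left(u \right)} + 60 u \cos{\left(u \right)} - 45 \sin{\left(u \right)} + 21 \cos{\left(u \right)} + 6}{12}.
Check: d/du[\frac{- 4 u^{3} \sin{\left(u \right)} + 30 u^{2} \sin{\left(u \right)} - 12 u^{2} \cos{\left(u \right)} + 21 u \sin{\left(u \right)} + 60 u \cos{\left(u \right)} - 45 \sin{\left(u \right)} + 21 \cos{\left(u \right)} + 6}{12}] = - \frac{u^{3} \cos{\left(u \right)}}{3} + \frac{5 u^{2} \cos{\left(u \right)}}{2} - \frac{u \cos{\left(u \right)}}{4} + \frac{5 \cos{\left(u \right)}}{4}, which equals G'(u).

G(u) = \frac{- 4 u^{3} \sin{\left(u \right)} + 30 u^{2} \sin{\left(u \right)} - 12 u^{2} \cos{\left(u \right)} + 21 u \sin{\left(u \right)} + 60 u \cos{\left(u \right)} - 45 \sin{\left(u \right)} + 21 \cos{\left(u \right)} + 6}{12}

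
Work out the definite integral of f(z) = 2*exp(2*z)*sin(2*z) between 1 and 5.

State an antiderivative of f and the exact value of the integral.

Antiderivative: F(z) = exp(2*z)*sin(2*z)/2 - exp(2*z)*cos(2*z)/2; value = exp(10)*sin(10)/2 - exp(2)*sin(2)/2 + exp(2)*cos(2)/2 - exp(10)*cos(10)/2

An antiderivative F(z) passes only if d/dz[F] lands on f(z) exactly.
F(z) = exp(2*z)*sin(2*z)/2 - exp(2*z)*cos(2*z)/2 is an antiderivative of f.
Check: d/dz[exp(2*z)*sin(2*z)/2 - exp(2*z)*cos(2*z)/2] = 2*exp(2*z)*sin(2*z) = f(z).
F(5) = exp(10)*sin(10)/2 - exp(10)*cos(10)/2; F(1) = -exp(2)*cos(2)/2 + exp(2)*sin(2)/2.
Integral = F(5) - F(1) = exp(10)*sin(10)/2 - exp(2)*sin(2)/2 + exp(2)*cos(2)/2 - exp(10)*cos(10)/2.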